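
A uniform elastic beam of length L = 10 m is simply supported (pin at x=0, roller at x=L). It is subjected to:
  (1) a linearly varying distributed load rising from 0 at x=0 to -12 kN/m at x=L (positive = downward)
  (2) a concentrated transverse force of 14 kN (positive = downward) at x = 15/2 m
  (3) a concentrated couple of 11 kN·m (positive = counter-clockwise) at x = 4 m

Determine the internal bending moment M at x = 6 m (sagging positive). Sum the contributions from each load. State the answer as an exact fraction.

M(6) = -301/5 kN·m

Load 1 — triangular load w₀=-12 kN/m (0→w₀ over full span):
  M_1 = w₀Lx/6 - w₀x³/(6L) = (-12)·10·6/6 - (-12)·6³/(6·10) = -384/5 kN·m
Load 2 — point force P=14 kN at a=15/2 m (b=L-a=5/2):
  M_2 = Pbx/L  [x≤a] = 14·(5/2)·6/10 = 21 kN·m
Load 3 — applied couple M₀=11 kN·m at a=4 m (b=L-a=6):
  M_3 = M₀x/L - M₀  [x>a] = 11·6/10 - 11 = -22/5 kN·m
Superposition: M = Σ M_i = -301/5 kN·m ≈ -60.200000 kN·m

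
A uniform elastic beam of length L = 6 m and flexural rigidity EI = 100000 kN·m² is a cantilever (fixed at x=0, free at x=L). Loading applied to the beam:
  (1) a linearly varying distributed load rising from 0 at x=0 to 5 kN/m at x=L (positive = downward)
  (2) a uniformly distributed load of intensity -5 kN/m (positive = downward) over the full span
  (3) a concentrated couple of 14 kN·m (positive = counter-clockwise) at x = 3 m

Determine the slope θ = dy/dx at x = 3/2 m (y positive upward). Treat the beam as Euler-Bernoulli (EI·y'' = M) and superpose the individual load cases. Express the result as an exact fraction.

Load 1 — triangular load w₀=5 kN/m (0→w₀ over full span):
  θ_1 = (w₀Lx²/4-w₀L²x/3-w₀x⁴/(24L))/EI = (5·6·(3/2)²/4-5·6²·(3/2)/3-5·(3/2)⁴/(24·6))/100000 = -3753/5120000 rad
Load 2 — uniform load w=-5 kN/m over full span:
  θ_2 = -wx(x²-3Lx+3L²)/(6EI) = -(-5)·(3/2)·((3/2)²-3·6·(3/2)+3·6²)/(6·100000) = 333/320000 rad
Load 3 — applied couple M₀=14 kN·m at a=3 m (b=L-a=3):
  θ_3 = M₀x/EI  [x≤a] = 14·(3/2)/100000 = 21/100000 rad
Superposition: θ = Σ θ_i = 13251/25600000 rad ≈ 0.000518 rad

θ(3/2) = 13251/25600000 rad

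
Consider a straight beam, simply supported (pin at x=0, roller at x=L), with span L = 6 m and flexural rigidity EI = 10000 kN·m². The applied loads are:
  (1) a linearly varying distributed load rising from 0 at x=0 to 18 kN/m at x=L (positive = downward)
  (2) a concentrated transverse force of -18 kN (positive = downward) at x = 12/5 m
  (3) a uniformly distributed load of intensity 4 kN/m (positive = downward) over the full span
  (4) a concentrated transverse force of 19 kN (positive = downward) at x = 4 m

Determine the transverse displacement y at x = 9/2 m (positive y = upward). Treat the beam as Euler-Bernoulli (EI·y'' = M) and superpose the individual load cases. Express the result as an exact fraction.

y(9/2) = -16020203/960000000 m

Load 1 — triangular load w₀=18 kN/m (0→w₀ over full span):
  y_1 = -w₀x(7L⁴-10L²x²+3x⁴)/(360LEI) = -18·(9/2)·(7·6⁴-10·6²·(9/2)²+3·(9/2)⁴)/(360·6·10000) = -28917/2560000 m
Load 2 — point force P=-18 kN at a=12/5 m (b=L-a=18/5):
  y_2 = -Pa(L-x)(2Lx-a²-x²)/(6LEI)  [x>a] = -(-18)·(12/5)·(6-(9/2))·(2·6·(9/2)-(12/5)²-(9/2)²)/(6·6·10000) = 25191/5000000 m
Load 3 — uniform load w=4 kN/m over full span:
  y_3 = -wx(L³-2Lx²+x³)/(24EI) = -4·(9/2)·(6³-2·6·(9/2)²+(9/2)³)/(24·10000) = -1539/320000 m
Load 4 — point force P=19 kN at a=4 m (b=L-a=2):
  y_4 = -Pa(L-x)(2Lx-a²-x²)/(6LEI)  [x>a] = -19·4·(6-(9/2))·(2·6·(9/2)-4²-(9/2)²)/(6·6·10000) = -1349/240000 m
Superposition: y = Σ y_i = -16020203/960000000 m ≈ -0.016688 m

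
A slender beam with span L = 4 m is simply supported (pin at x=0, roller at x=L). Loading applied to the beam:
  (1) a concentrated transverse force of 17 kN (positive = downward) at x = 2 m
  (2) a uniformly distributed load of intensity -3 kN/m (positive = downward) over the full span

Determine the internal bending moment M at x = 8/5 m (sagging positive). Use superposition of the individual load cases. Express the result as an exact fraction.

M(8/5) = 196/25 kN·m

Load 1 — point force P=17 kN at a=2 m (b=L-a=2):
  M_1 = Pbx/L  [x≤a] = 17·2·(8/5)/4 = 68/5 kN·m
Load 2 — uniform load w=-3 kN/m over full span:
  M_2 = wx(L-x)/2 = (-3)·(8/5)·(4-(8/5))/2 = -144/25 kN·m
Superposition: M = Σ M_i = 196/25 kN·m ≈ 7.840000 kN·m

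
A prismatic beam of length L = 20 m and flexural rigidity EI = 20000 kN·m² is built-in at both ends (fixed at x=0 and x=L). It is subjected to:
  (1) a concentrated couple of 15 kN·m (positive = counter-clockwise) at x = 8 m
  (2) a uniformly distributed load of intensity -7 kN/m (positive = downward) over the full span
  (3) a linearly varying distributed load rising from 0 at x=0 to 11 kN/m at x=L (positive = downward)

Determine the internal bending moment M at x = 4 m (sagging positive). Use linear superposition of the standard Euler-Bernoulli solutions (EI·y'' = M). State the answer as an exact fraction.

Load 1 — applied couple M₀=15 kN·m at a=8 m (b=L-a=12):
  M_1 = R_Ax - M_A  [x≤a] with R_A=27/25, M_A=9/5 = (27/25)·4 - (9/5) = 63/25 kN·m
Load 2 — uniform load w=-7 kN/m over full span:
  M_2 = wLx/2 - wL²/12 - wx²/2 = (-7)·20·4/2 - (-7)·20²/12 - (-7)·4²/2 = 28/3 kN·m
Load 3 — triangular load w₀=11 kN/m (0→w₀ over full span):
  M_3 = 3w₀Lx/20 - w₀L²/30 - w₀x³/(6L) = 3·11·20·4/20 - 11·20²/30 - 11·4³/(6·20) = -308/15 kN·m
Superposition: M = Σ M_i = -217/25 kN·m ≈ -8.680000 kN·m

M(4) = -217/25 kN·m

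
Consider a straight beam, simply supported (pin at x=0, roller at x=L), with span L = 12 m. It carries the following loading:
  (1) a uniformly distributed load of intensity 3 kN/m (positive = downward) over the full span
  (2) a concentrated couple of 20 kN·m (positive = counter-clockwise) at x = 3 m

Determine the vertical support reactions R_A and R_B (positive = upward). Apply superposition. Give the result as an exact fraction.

Load 1 — uniform load w=3 kN/m over full span:
  R_A = wL/2 = 3·12/2 = 18 kN
  R_B = wL/2 = 3·12/2 = 18 kN
Load 2 — applied couple M₀=20 kN·m at a=3 m (b=L-a=9):
  R_A = M₀/L = 20/12 = 5/3 kN
  R_B = -M₀/L = -20/12 = -5/3 kN
Superposition: R_A = 59/3 kN, R_B = 49/3 kN

R_A = 59/3 kN, R_B = 49/3 kN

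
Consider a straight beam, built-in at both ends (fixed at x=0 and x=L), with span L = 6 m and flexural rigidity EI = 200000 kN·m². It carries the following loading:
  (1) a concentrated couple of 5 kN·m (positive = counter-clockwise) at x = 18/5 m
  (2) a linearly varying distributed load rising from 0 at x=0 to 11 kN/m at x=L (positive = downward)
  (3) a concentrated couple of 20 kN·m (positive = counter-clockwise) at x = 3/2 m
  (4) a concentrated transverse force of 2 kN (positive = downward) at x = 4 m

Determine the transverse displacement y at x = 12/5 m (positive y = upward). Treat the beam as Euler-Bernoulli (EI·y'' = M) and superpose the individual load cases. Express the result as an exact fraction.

Load 1 — applied couple M₀=5 kN·m at a=18/5 m (b=L-a=12/5):
  y_1 = (R_Ax³/6 - M_Ax²/2)/EI  [x≤a] with R_A=6/5, M_A=8/5 = ((6/5)·(12/5)³/6 - (8/5)·(12/5)²/2)/200000 = -18/1953125 m
Load 2 — triangular load w₀=11 kN/m (0→w₀ over full span):
  y_2 = -w₀x²(L-x)²(x+2L)/(120LEI) = -11·(12/5)²·(6-(12/5))²·((12/5)+2·6)/(120·6·200000) = -8019/97656250 m
Load 3 — applied couple M₀=20 kN·m at a=3/2 m (b=L-a=9/2):
  y_3 = (R_Ax³/6 - M_Ax²/2 - M₀(x-a)²/2)/EI  [x>a] with R_A=15/4, M_A=-15/4 = ((15/4)·(12/5)³/6 - (-15/4)·(12/5)²/2 - 20·((12/5)-(3/2))²/2)/200000 = 567/10000000 m
Load 4 — point force P=2 kN at a=4 m (b=L-a=2):
  y_4 = -Pb²x²(3aL-(3a+b)x)/(6L³EI)  [x≤a] = -2·2²·(12/5)²·(3·4·6-(3·4+2)·(12/5))/(6·6³·200000) = -8/1171875 m
Superposition: y = Σ y_i = -777323/18750000000 m ≈ -0.000041 m

y(12/5) = -777323/18750000000 m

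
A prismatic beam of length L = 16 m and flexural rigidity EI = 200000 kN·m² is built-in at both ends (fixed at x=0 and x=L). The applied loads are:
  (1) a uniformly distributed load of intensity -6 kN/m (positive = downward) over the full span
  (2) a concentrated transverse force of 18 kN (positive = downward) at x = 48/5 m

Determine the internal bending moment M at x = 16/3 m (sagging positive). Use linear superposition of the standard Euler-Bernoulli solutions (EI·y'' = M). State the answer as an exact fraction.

Load 1 — uniform load w=-6 kN/m over full span:
  M_1 = wLx/2 - wL²/12 - wx²/2 = (-6)·16·(16/3)/2 - (-6)·16²/12 - (-6)·(16/3)²/2 = -128/3 kN·m
Load 2 — point force P=18 kN at a=48/5 m (b=L-a=32/5):
  M_2 = Pb²(3a+b)x/L³ - Pab²/L²  [x≤a] = 18·(32/5)²·(3·(48/5)+(32/5))·(16/3)/16³ - 18·(48/5)·(32/5)²/16² = 768/125 kN·m
Superposition: M = Σ M_i = -13696/375 kN·m ≈ -36.522667 kN·m

M(16/3) = -13696/375 kN·m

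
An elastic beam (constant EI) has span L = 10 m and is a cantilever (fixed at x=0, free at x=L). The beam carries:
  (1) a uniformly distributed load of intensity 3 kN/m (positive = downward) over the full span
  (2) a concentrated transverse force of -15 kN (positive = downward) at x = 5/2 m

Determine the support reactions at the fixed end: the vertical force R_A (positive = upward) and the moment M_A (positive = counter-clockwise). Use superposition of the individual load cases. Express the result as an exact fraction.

R_A = 15 kN, M_A = 225/2 kN·m

Load 1 — uniform load w=3 kN/m over full span:
  R_A = wL = 3·10 = 30 kN
  M_A = wL²/2 = 3·10²/2 = 150 kN·m
Load 2 — point force P=-15 kN at a=5/2 m (b=L-a=15/2):
  R_A = P = (-15) = -15 kN
  M_A = Pa = (-15)·(5/2) = -75/2 kN·m
Superposition: R_A = 15 kN, M_A = 225/2 kN·m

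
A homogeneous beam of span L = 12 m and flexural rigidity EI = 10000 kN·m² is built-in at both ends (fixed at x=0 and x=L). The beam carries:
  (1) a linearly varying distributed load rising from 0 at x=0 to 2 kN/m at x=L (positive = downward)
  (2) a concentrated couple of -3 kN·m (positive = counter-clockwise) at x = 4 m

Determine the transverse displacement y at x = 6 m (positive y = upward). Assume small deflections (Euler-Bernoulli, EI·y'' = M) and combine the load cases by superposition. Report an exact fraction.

y(6) = -3/500 m

Load 1 — triangular load w₀=2 kN/m (0→w₀ over full span):
  y_1 = -w₀x²(L-x)²(x+2L)/(120LEI) = -2·6²·(12-6)²·(6+2·12)/(120·12·10000) = -27/5000 m
Load 2 — applied couple M₀=-3 kN·m at a=4 m (b=L-a=8):
  y_2 = (R_Ax³/6 - M_Ax²/2 - M₀(x-a)²/2)/EI  [x>a] with R_A=-1/3, M_A=0 = ((-1/3)·6³/6 - 0·6²/2 - (-3)·(6-4)²/2)/10000 = -3/5000 m
Superposition: y = Σ y_i = -3/500 m ≈ -0.006000 m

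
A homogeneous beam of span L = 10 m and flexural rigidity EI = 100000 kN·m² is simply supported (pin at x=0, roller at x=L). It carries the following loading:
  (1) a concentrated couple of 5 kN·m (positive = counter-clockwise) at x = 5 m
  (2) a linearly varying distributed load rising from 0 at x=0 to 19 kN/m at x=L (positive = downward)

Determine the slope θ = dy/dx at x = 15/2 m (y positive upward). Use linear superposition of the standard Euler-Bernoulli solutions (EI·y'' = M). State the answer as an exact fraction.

Load 1 — applied couple M₀=5 kN·m at a=5 m (b=L-a=5):
  θ_1 = (M₀x²/(2L)-M₀(x-a)+C₁)/EI  [x>a] with C₁=M₀(3b²-L²)/(6L)=-25/12 = (5·(15/2)²/(2·10)-5·((15/2)-5)+(-25/12))/100000 = -1/192000 rad
Load 2 — triangular load w₀=19 kN/m (0→w₀ over full span):
  θ_2 = -w₀(7L⁴-30L²x²+15x⁴)/(360LEI) = -19·(7·10⁴-30·10²·(15/2)²+15·(15/2)⁴)/(360·10·100000) = 24947/9216000 rad
Superposition: θ = Σ θ_i = 24899/9216000 rad ≈ 0.002702 rad

θ(15/2) = 24899/9216000 rad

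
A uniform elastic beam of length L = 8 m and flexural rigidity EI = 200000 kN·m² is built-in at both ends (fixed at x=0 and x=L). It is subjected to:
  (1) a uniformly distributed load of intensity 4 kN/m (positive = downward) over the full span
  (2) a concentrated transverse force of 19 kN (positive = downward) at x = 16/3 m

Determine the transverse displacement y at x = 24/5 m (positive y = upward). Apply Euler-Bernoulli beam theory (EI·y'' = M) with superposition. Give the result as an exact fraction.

Load 1 — uniform load w=4 kN/m over full span:
  y_1 = -wx²(L-x)²/(24EI) = -4·(24/5)²·(8-(24/5))²/(24·200000) = -384/1953125 m
Load 2 — point force P=19 kN at a=16/3 m (b=L-a=8/3):
  y_2 = -Pb²x²(3aL-(3a+b)x)/(6L³EI)  [x≤a] = -19·(8/3)²·(24/5)²·(3·(16/3)·8-(3·(16/3)+(8/3))·(24/5))/(6·8³·200000) = -76/390625 m
Superposition: y = Σ y_i = -764/1953125 m ≈ -0.000391 m

y(24/5) = -764/1953125 m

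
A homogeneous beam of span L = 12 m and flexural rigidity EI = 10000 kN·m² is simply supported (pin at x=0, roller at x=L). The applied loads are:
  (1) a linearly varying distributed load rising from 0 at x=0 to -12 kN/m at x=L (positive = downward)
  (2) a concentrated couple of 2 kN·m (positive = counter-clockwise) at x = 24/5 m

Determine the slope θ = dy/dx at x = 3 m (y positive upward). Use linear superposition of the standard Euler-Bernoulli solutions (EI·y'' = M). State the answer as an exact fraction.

Load 1 — triangular load w₀=-12 kN/m (0→w₀ over full span):
  θ_1 = -w₀(7L⁴-30L²x²+15x⁴)/(360LEI) = -(-12)·(7·12⁴-30·12²·3²+15·3⁴)/(360·12·10000) = 11943/400000 rad
Load 2 — applied couple M₀=2 kN·m at a=24/5 m (b=L-a=36/5):
  θ_2 = (M₀x²/(2L)+C₁)/EI  [x≤a] with C₁=M₀(3b²-L²)/(6L)=8/25 = (2·3²/(2·12)+(8/25))/10000 = 107/1000000 rad
Superposition: θ = Σ θ_i = 59929/2000000 rad ≈ 0.029965 rad

θ(3) = 59929/2000000 rad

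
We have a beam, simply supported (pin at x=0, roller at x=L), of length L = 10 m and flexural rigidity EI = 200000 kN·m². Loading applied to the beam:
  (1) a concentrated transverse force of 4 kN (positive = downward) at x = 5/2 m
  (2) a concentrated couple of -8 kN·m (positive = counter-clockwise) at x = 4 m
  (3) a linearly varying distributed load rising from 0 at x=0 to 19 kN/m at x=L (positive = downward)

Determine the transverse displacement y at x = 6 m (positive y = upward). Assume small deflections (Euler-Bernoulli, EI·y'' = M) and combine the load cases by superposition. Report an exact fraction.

y(6) = -63541/10000000 m

Load 1 — point force P=4 kN at a=5/2 m (b=L-a=15/2):
  y_1 = -Pa(L-x)(2Lx-a²-x²)/(6LEI)  [x>a] = -4·(5/2)·(10-6)·(2·10·6-(5/2)²-6²)/(6·10·200000) = -311/1200000 m
Load 2 — applied couple M₀=-8 kN·m at a=4 m (b=L-a=6):
  y_2 = (M₀x³/(6L)-M₀(x-a)²/2+C₁x)/EI  [x>a] with C₁=M₀(3b²-L²)/(6L)=-16/15 = ((-8)·6³/(6·10)-(-8)·(6-4)²/2+(-16/15)·6)/200000 = -3/31250 m
Load 3 — triangular load w₀=19 kN/m (0→w₀ over full span):
  y_3 = -w₀x(7L⁴-10L²x²+3x⁴)/(360LEI) = -19·6·(7·10⁴-10·10²·6²+3·6⁴)/(360·10·200000) = -1406/234375 m
Superposition: y = Σ y_i = -63541/10000000 m ≈ -0.006354 m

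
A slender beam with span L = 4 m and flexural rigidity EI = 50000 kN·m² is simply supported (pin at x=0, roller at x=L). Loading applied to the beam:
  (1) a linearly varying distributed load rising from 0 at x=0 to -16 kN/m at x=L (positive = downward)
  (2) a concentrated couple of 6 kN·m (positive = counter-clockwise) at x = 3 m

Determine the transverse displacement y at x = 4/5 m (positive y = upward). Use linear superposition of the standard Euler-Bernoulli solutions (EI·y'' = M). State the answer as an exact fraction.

y(4/5) = 588637/2343750000 m

Load 1 — triangular load w₀=-16 kN/m (0→w₀ over full span):
  y_1 = -w₀x(7L⁴-10L²x²+3x⁴)/(360LEI) = -(-16)·(4/5)·(7·4⁴-10·4²·(4/5)²+3·(4/5)⁴)/(360·4·50000) = 44032/146484375 m
Load 2 — applied couple M₀=6 kN·m at a=3 m (b=L-a=1):
  y_2 = (M₀x³/(6L)+C₁x)/EI  [x≤a] with C₁=M₀(3b²-L²)/(6L)=-13/4 = (6·(4/5)³/(6·4)+(-13/4)·(4/5))/50000 = -309/6250000 m
Superposition: y = Σ y_i = 588637/2343750000 m ≈ 0.000251 m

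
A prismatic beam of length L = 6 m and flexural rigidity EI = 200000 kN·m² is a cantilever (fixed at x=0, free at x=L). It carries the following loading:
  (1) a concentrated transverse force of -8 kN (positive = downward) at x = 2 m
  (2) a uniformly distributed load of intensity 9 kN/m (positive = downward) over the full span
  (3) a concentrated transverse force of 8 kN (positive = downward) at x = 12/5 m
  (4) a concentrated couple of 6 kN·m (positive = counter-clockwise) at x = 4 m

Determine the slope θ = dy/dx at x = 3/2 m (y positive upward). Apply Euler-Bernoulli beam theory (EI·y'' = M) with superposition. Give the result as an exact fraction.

Load 1 — point force P=-8 kN at a=2 m (b=L-a=4):
  θ_1 = -Px(2a-x)/(2EI)  [x≤a] = -(-8)·(3/2)·(2·2-(3/2))/(2·200000) = 3/40000 rad
Load 2 — uniform load w=9 kN/m over full span:
  θ_2 = -wx(x²-3Lx+3L²)/(6EI) = -9·(3/2)·((3/2)²-3·6·(3/2)+3·6²)/(6·200000) = -2997/3200000 rad
Load 3 — point force P=8 kN at a=12/5 m (b=L-a=18/5):
  θ_3 = -Px(2a-x)/(2EI)  [x≤a] = -8·(3/2)·(2·(12/5)-(3/2))/(2·200000) = -99/1000000 rad
Load 4 — applied couple M₀=6 kN·m at a=4 m (b=L-a=2):
  θ_4 = M₀x/EI  [x≤a] = 6·(3/2)/200000 = 9/200000 rad
Superposition: θ = Σ θ_i = -14649/16000000 rad ≈ -0.000916 rad

θ(3/2) = -14649/16000000 rad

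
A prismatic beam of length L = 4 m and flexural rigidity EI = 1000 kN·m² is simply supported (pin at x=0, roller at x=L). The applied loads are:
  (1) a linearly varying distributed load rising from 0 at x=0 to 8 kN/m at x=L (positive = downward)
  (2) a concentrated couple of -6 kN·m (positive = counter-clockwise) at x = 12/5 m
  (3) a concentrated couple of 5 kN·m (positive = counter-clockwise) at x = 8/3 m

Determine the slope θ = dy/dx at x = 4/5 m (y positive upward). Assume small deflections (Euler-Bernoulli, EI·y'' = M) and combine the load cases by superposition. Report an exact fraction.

θ(4/5) = -23921/2812500 rad

Load 1 — triangular load w₀=8 kN/m (0→w₀ over full span):
  θ_1 = -w₀(7L⁴-30L²x²+15x⁴)/(360LEI) = -8·(7·4⁴-30·4²·(4/5)²+15·(4/5)⁴)/(360·4·1000) = -5824/703125 rad
Load 2 — applied couple M₀=-6 kN·m at a=12/5 m (b=L-a=8/5):
  θ_2 = (M₀x²/(2L)+C₁)/EI  [x≤a] with C₁=M₀(3b²-L²)/(6L)=52/25 = ((-6)·(4/5)²/(2·4)+(52/25))/1000 = 1/625 rad
Load 3 — applied couple M₀=5 kN·m at a=8/3 m (b=L-a=4/3):
  θ_3 = (M₀x²/(2L)+C₁)/EI  [x≤a] with C₁=M₀(3b²-L²)/(6L)=-20/9 = (5·(4/5)²/(2·4)+(-20/9))/1000 = -41/22500 rad
Superposition: θ = Σ θ_i = -23921/2812500 rad ≈ -0.008505 rad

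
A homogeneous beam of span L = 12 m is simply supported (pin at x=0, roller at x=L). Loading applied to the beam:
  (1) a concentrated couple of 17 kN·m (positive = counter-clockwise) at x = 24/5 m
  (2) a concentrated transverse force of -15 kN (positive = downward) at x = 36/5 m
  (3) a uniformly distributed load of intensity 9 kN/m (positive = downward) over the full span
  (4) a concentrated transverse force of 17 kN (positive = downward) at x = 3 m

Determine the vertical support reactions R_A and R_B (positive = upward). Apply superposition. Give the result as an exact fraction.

Load 1 — applied couple M₀=17 kN·m at a=24/5 m (b=L-a=36/5):
  R_A = M₀/L = 17/12 kN
  R_B = -M₀/L = -17/12 kN
Load 2 — point force P=-15 kN at a=36/5 m (b=L-a=24/5):
  R_A = Pb/L = (-15)·(24/5)/12 = -6 kN
  R_B = Pa/L = (-15)·(36/5)/12 = -9 kN
Load 3 — uniform load w=9 kN/m over full span:
  R_A = wL/2 = 9·12/2 = 54 kN
  R_B = wL/2 = 9·12/2 = 54 kN
Load 4 — point force P=17 kN at a=3 m (b=L-a=9):
  R_A = Pb/L = 17·9/12 = 51/4 kN
  R_B = Pa/L = 17·3/12 = 17/4 kN
Superposition: R_A = 373/6 kN, R_B = 287/6 kN

R_A = 373/6 kN, R_B = 287/6 kN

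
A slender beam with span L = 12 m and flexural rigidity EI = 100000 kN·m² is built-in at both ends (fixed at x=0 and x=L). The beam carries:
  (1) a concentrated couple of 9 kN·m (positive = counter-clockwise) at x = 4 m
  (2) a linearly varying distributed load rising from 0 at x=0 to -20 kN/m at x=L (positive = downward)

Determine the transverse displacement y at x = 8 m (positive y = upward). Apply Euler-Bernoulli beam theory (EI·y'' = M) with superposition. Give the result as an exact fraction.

y(8) = 527/112500 m

Load 1 — applied couple M₀=9 kN·m at a=4 m (b=L-a=8):
  y_1 = (R_Ax³/6 - M_Ax²/2 - M₀(x-a)²/2)/EI  [x>a] with R_A=1, M_A=0 = (1·8³/6 - 0·8²/2 - 9·(8-4)²/2)/100000 = 1/7500 m
Load 2 — triangular load w₀=-20 kN/m (0→w₀ over full span):
  y_2 = -w₀x²(L-x)²(x+2L)/(120LEI) = -(-20)·8²·(12-8)²·(8+2·12)/(120·12·100000) = 128/28125 m
Superposition: y = Σ y_i = 527/112500 m ≈ 0.004684 m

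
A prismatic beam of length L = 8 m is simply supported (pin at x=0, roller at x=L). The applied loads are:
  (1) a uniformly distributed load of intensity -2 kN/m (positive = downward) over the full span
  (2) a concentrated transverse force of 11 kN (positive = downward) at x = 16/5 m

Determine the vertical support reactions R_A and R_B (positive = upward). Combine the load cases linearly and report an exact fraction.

R_A = -7/5 kN, R_B = -18/5 kN

Load 1 — uniform load w=-2 kN/m over full span:
  R_A = wL/2 = (-2)·8/2 = -8 kN
  R_B = wL/2 = (-2)·8/2 = -8 kN
Load 2 — point force P=11 kN at a=16/5 m (b=L-a=24/5):
  R_A = Pb/L = 11·(24/5)/8 = 33/5 kN
  R_B = Pa/L = 11·(16/5)/8 = 22/5 kN
Superposition: R_A = -7/5 kN, R_B = -18/5 kN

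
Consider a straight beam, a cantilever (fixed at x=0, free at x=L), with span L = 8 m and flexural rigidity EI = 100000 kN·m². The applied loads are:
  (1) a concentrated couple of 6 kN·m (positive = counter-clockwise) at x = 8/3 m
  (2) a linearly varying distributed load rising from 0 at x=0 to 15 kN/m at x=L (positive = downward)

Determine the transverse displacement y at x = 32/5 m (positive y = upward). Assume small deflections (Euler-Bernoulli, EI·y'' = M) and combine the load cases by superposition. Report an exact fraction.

Load 1 — applied couple M₀=6 kN·m at a=8/3 m (b=L-a=16/3):
  y_1 = M₀a(2x-a)/(2EI)  [x>a] = 6·(8/3)·(2·(32/5)-(8/3))/(2·100000) = 38/46875 m
Load 2 — triangular load w₀=15 kN/m (0→w₀ over full span):
  y_2 = (w₀Lx³/12-w₀L²x²/6-w₀x⁵/(120L))/EI = (15·8·(32/5)³/12-15·8²·(32/5)²/6-15·(32/5)⁵/(120·8))/100000 = -400384/9765625 m
Superposition: y = Σ y_i = -1177402/29296875 m ≈ -0.040189 m

y(32/5) = -1177402/29296875 m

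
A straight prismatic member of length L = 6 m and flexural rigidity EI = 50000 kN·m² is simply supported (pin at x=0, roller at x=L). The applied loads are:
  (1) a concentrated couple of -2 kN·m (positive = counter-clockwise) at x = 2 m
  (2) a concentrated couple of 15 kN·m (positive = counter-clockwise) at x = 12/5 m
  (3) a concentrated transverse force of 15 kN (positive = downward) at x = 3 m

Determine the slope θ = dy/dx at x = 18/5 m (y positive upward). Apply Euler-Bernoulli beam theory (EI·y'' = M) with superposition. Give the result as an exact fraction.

Load 1 — applied couple M₀=-2 kN·m at a=2 m (b=L-a=4):
  θ_1 = (M₀x²/(2L)-M₀(x-a)+C₁)/EI  [x>a] with C₁=M₀(3b²-L²)/(6L)=-2/3 = ((-2)·(18/5)²/(2·6)-(-2)·((18/5)-2)+(-2/3))/50000 = 7/937500 rad
Load 2 — applied couple M₀=15 kN·m at a=12/5 m (b=L-a=18/5):
  θ_2 = (M₀x²/(2L)-M₀(x-a)+C₁)/EI  [x>a] with C₁=M₀(3b²-L²)/(6L)=6/5 = (15·(18/5)²/(2·6)-15·((18/5)-(12/5))+(6/5))/50000 = -3/250000 rad
Load 3 — point force P=15 kN at a=3 m (b=L-a=3):
  θ_3 = -Pa(2L²-6Lx+3x²+a²)/(6LEI)  [x>a] = -15·3·(2·6²-6·6·(18/5)+3·(18/5)²+3²)/(6·6·50000) = 243/1000000 rad
Superposition: θ = Σ θ_i = 3577/15000000 rad ≈ 0.000238 rad

θ(18/5) = 3577/15000000 rad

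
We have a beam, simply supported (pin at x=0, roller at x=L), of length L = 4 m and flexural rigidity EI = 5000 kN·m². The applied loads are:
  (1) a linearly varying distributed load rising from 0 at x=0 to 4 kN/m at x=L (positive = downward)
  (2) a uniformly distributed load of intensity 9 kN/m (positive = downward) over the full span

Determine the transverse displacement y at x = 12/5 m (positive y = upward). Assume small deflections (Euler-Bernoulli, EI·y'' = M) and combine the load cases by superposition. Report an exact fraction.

y(12/5) = -205288/29296875 m

Load 1 — triangular load w₀=4 kN/m (0→w₀ over full span):
  y_1 = -w₀x(7L⁴-10L²x²+3x⁴)/(360LEI) = -4·(12/5)·(7·4⁴-10·4²·(12/5)²+3·(12/5)⁴)/(360·4·5000) = -37888/29296875 m
Load 2 — uniform load w=9 kN/m over full span:
  y_2 = -wx(L³-2Lx²+x³)/(24EI) = -9·(12/5)·(4³-2·4·(12/5)²+(12/5)³)/(24·5000) = -2232/390625 m
Superposition: y = Σ y_i = -205288/29296875 m ≈ -0.007007 m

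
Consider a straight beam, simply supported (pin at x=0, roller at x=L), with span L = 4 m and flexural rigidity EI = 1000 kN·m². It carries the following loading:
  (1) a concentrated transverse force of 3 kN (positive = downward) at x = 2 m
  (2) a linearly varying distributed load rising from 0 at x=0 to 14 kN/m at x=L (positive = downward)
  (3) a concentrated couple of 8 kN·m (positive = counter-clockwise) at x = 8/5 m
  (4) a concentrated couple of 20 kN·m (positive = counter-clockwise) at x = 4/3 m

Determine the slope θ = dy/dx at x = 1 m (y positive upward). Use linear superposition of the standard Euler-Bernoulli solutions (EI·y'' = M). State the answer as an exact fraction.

θ(1) = -24409/3600000 rad

Load 1 — point force P=3 kN at a=2 m (b=L-a=2):
  θ_1 = -Pb(L²-b²-3x²)/(6LEI)  [x≤a] = -3·2·(4²-2²-3·1²)/(6·4·1000) = -9/4000 rad
Load 2 — triangular load w₀=14 kN/m (0→w₀ over full span):
  θ_2 = -w₀(7L⁴-30L²x²+15x⁴)/(360LEI) = -14·(7·4⁴-30·4²·1²+15·1⁴)/(360·4·1000) = -9289/720000 rad
Load 3 — applied couple M₀=8 kN·m at a=8/5 m (b=L-a=12/5):
  θ_3 = (M₀x²/(2L)+C₁)/EI  [x≤a] with C₁=M₀(3b²-L²)/(6L)=32/75 = (8·1²/(2·4)+(32/75))/1000 = 107/75000 rad
Load 4 — applied couple M₀=20 kN·m at a=4/3 m (b=L-a=8/3):
  θ_4 = (M₀x²/(2L)+C₁)/EI  [x≤a] with C₁=M₀(3b²-L²)/(6L)=40/9 = (20·1²/(2·4)+(40/9))/1000 = 1/144 rad
Superposition: θ = Σ θ_i = -24409/3600000 rad ≈ -0.006780 rad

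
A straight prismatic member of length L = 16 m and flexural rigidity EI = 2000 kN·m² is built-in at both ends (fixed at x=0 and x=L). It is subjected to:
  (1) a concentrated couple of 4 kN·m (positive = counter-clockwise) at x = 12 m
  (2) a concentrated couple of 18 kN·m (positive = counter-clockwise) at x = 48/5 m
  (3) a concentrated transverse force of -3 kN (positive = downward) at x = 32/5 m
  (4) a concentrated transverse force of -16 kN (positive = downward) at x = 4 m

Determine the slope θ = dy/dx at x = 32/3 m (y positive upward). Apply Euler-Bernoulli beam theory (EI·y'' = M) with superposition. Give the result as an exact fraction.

θ(32/3) = -3349/281250 rad

Load 1 — applied couple M₀=4 kN·m at a=12 m (b=L-a=4):
  θ_1 = (R_Ax²/2 - M_Ax)/EI  [x≤a] with R_A=9/32, M_A=5/4 = ((9/32)·(32/3)²/2 - (5/4)·(32/3))/2000 = 1/750 rad
Load 2 — applied couple M₀=18 kN·m at a=48/5 m (b=L-a=32/5):
  θ_2 = (R_Ax²/2 - M_Ax - M₀(x-a))/EI  [x>a] with R_A=81/50, M_A=144/25 = ((81/50)·(32/3)²/2 - (144/25)·(32/3) - 18·((32/3)-(48/5)))/2000 = 18/3125 rad
Load 3 — point force P=-3 kN at a=32/5 m (b=L-a=48/5):
  θ_3 = Pa²(L-x)(2bL-(3b+a)(L-x))/(2L³EI)  [x>a] = (-3)·(32/5)²·(16-(32/3))·(2·(48/5)·16-(3·(48/5)+(32/5))·(16-(32/3)))/(2·16³·2000) = -224/46875 rad
Load 4 — point force P=-16 kN at a=4 m (b=L-a=12):
  θ_4 = Pa²(L-x)(2bL-(3b+a)(L-x))/(2L³EI)  [x>a] = (-16)·4²·(16-(32/3))·(2·12·16-(3·12+4)·(16-(32/3)))/(2·16³·2000) = -16/1125 rad
Superposition: θ = Σ θ_i = -3349/281250 rad ≈ -0.011908 rad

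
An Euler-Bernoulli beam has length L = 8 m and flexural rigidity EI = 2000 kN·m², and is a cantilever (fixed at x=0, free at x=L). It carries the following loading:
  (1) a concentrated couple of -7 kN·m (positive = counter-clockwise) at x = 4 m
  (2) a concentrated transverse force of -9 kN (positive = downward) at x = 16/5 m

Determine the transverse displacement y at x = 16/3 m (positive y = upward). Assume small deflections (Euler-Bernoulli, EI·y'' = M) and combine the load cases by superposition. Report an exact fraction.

Load 1 — applied couple M₀=-7 kN·m at a=4 m (b=L-a=4):
  y_1 = M₀a(2x-a)/(2EI)  [x>a] = (-7)·4·(2·(16/3)-4)/(2·2000) = -7/150 m
Load 2 — point force P=-9 kN at a=16/5 m (b=L-a=24/5):
  y_2 = -Pa²(3x-a)/(6EI)  [x>a] = -(-9)·(16/5)²·(3·(16/3)-(16/5))/(6·2000) = 1536/15625 m
Superposition: y = Σ y_i = 4841/93750 m ≈ 0.051637 m

y(16/3) = 4841/93750 m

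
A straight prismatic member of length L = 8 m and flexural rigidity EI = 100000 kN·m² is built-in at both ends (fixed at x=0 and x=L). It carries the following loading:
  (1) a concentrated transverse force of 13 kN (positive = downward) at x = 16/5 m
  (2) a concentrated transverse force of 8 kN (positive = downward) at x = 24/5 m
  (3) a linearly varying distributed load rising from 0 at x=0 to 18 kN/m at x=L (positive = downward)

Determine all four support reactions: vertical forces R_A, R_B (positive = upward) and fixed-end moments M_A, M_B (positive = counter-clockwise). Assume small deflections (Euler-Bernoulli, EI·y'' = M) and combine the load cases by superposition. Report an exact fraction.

R_A = 821/25 kN, M_A = 1488/25 kN·m, R_B = 1504/25 kN, M_B = -384/5 kN·m

Load 1 — point force P=13 kN at a=16/5 m (b=L-a=24/5):
  R_A = Pb²(3a+b)/L³ = 13·(24/5)²·(3·(16/5)+(24/5))/8³ = 1053/125 kN
  M_A = Pab²/L² = 13·(16/5)·(24/5)²/8² = 1872/125 kN·m
  R_B = Pa²(a+3b)/L³ = 13·(16/5)²·((16/5)+3·(24/5))/8³ = 572/125 kN
  M_B = -Pa²b/L² = -13·(16/5)²·(24/5)/8² = -1248/125 kN·m
Load 2 — point force P=8 kN at a=24/5 m (b=L-a=16/5):
  R_A = Pb²(3a+b)/L³ = 8·(16/5)²·(3·(24/5)+(16/5))/8³ = 352/125 kN
  M_A = Pab²/L² = 8·(24/5)·(16/5)²/8² = 768/125 kN·m
  R_B = Pa²(a+3b)/L³ = 8·(24/5)²·((24/5)+3·(16/5))/8³ = 648/125 kN
  M_B = -Pa²b/L² = -8·(24/5)²·(16/5)/8² = -1152/125 kN·m
Load 3 — triangular load w₀=18 kN/m (0→w₀ over full span):
  R_A = 3w₀L/20 = 3·18·8/20 = 108/5 kN
  M_A = w₀L²/30 = 18·8²/30 = 192/5 kN·m
  R_B = 7w₀L/20 = 7·18·8/20 = 252/5 kN
  M_B = -w₀L²/20 = -18·8²/20 = -288/5 kN·m
Superposition: R_A = 821/25 kN, M_A = 1488/25 kN·m, R_B = 1504/25 kN, M_B = -384/5 kN·m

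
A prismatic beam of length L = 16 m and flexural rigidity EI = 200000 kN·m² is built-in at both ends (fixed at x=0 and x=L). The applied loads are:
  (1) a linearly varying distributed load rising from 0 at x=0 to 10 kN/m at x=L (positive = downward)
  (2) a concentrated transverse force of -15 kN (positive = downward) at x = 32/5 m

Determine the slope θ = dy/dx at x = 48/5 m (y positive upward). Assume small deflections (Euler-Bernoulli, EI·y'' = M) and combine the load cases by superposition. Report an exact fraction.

θ(48/5) = 256/1953125 rad

Load 1 — triangular load w₀=10 kN/m (0→w₀ over full span):
  θ_1 = -w₀(2x(L-x)(L-2x)(x+2L)+x²(L-x)²)/(120LEI) = -10·(2·(48/5)·(16-(48/5))·(16-2·(48/5))·((48/5)+2·16)+(48/5)²·(16-(48/5))²)/(120·16·200000) = 128/390625 rad
Load 2 — point force P=-15 kN at a=32/5 m (b=L-a=48/5):
  θ_2 = Pa²(L-x)(2bL-(3b+a)(L-x))/(2L³EI)  [x>a] = (-15)·(32/5)²·(16-(48/5))·(2·(48/5)·16-(3·(48/5)+(32/5))·(16-(48/5)))/(2·16³·200000) = -384/1953125 rad
Superposition: θ = Σ θ_i = 256/1953125 rad ≈ 0.000131 rad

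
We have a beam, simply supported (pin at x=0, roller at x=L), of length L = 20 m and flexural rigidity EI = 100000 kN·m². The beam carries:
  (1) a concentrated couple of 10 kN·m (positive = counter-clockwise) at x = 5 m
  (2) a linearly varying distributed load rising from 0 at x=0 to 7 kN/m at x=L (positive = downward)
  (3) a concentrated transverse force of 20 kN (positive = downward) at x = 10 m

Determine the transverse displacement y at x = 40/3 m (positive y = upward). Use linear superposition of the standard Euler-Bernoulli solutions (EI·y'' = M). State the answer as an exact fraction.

y(40/3) = -53731/583200 m

Load 1 — applied couple M₀=10 kN·m at a=5 m (b=L-a=15):
  y_1 = (M₀x³/(6L)-M₀(x-a)²/2+C₁x)/EI  [x>a] with C₁=M₀(3b²-L²)/(6L)=275/12 = (10·(40/3)³/(6·20)-10·((40/3)-5)²/2+(275/12)·(40/3))/100000 = 101/64800 m
Load 2 — triangular load w₀=7 kN/m (0→w₀ over full span):
  y_2 = -w₀x(7L⁴-10L²x²+3x⁴)/(360LEI) = -7·(40/3)·(7·20⁴-10·20²·(40/3)²+3·(40/3)⁴)/(360·20·100000) = -238/3645 m
Load 3 — point force P=20 kN at a=10 m (b=L-a=10):
  y_3 = -Pa(L-x)(2Lx-a²-x²)/(6LEI)  [x>a] = -20·10·(20-(40/3))·(2·20·(40/3)-10²-(40/3)²)/(6·20·100000) = -23/810 m
Superposition: y = Σ y_i = -53731/583200 m ≈ -0.092131 m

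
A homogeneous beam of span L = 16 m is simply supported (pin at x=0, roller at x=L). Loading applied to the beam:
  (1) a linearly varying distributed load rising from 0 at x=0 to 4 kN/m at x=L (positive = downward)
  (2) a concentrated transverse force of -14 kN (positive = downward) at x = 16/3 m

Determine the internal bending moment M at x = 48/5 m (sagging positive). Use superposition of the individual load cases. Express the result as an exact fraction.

Load 1 — triangular load w₀=4 kN/m (0→w₀ over full span):
  M_1 = w₀Lx/6 - w₀x³/(6L) = 4·16·(48/5)/6 - 4·(48/5)³/(6·16) = 8192/125 kN·m
Load 2 — point force P=-14 kN at a=16/3 m (b=L-a=32/3):
  M_2 = Pa(L-x)/L  [x>a] = (-14)·(16/3)·(16-(48/5))/16 = -448/15 kN·m
Superposition: M = Σ M_i = 13376/375 kN·m ≈ 35.669333 kN·m

M(48/5) = 13376/375 kN·m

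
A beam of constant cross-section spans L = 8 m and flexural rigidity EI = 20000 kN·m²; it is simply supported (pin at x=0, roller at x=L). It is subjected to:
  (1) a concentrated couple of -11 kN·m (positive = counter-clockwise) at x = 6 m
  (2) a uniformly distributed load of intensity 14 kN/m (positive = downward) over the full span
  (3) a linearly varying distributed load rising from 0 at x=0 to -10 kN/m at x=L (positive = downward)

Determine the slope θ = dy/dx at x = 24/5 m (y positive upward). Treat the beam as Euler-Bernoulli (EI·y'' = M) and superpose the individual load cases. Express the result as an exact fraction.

Load 1 — applied couple M₀=-11 kN·m at a=6 m (b=L-a=2):
  θ_1 = (M₀x²/(2L)+C₁)/EI  [x≤a] with C₁=M₀(3b²-L²)/(6L)=143/12 = ((-11)·(24/5)²/(2·8)+(143/12))/20000 = -1177/6000000 rad
Load 2 — uniform load w=14 kN/m over full span:
  θ_2 = -w(L³-6Lx²+4x³)/(24EI) = -14·(8³-6·8·(24/5)²+4·(24/5)³)/(24·20000) = 1036/234375 rad
Load 3 — triangular load w₀=-10 kN/m (0→w₀ over full span):
  θ_3 = -w₀(7L⁴-30L²x²+15x⁴)/(360LEI) = -(-10)·(7·8⁴-30·8²·(24/5)²+15·(24/5)⁴)/(360·8·20000) = -928/703125 rad
Superposition: θ = Σ θ_i = 52277/18000000 rad ≈ 0.002904 rad

θ(24/5) = 52277/18000000 rad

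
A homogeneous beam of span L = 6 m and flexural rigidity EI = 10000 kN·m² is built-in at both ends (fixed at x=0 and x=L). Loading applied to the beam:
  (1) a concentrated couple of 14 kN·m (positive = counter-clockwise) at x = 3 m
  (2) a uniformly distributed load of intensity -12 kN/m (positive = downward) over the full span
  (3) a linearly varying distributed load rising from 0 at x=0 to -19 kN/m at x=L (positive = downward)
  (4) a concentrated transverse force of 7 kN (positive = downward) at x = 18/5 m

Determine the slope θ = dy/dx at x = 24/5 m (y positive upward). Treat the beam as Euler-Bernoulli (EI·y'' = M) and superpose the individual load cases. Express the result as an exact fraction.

θ(24/5) = -14037/3906250 rad

Load 1 — applied couple M₀=14 kN·m at a=3 m (b=L-a=3):
  θ_1 = (R_Ax²/2 - M_Ax - M₀(x-a))/EI  [x>a] with R_A=7/2, M_A=7/2 = ((7/2)·(24/5)²/2 - (7/2)·(24/5) - 14·((24/5)-3))/10000 = -21/125000 rad
Load 2 — uniform load w=-12 kN/m over full span:
  θ_2 = -wx(L-x)(L-2x)/(12EI) = -(-12)·(24/5)·(6-(24/5))·(6-2·(24/5))/(12·10000) = -162/78125 rad
Load 3 — triangular load w₀=-19 kN/m (0→w₀ over full span):
  θ_3 = -w₀(2x(L-x)(L-2x)(x+2L)+x²(L-x)²)/(120LEI) = -(-19)·(2·(24/5)·(6-(24/5))·(6-2·(24/5))·((24/5)+2·6)+(24/5)²·(6-(24/5))²)/(120·6·10000) = -684/390625 rad
Load 4 — point force P=7 kN at a=18/5 m (b=L-a=12/5):
  θ_4 = Pa²(L-x)(2bL-(3b+a)(L-x))/(2L³EI)  [x>a] = 7·(18/5)²·(6-(24/5))·(2·(12/5)·6-(3·(12/5)+(18/5))·(6-(24/5)))/(2·6³·10000) = 6237/15625000 rad
Superposition: θ = Σ θ_i = -14037/3906250 rad ≈ -0.003593 rad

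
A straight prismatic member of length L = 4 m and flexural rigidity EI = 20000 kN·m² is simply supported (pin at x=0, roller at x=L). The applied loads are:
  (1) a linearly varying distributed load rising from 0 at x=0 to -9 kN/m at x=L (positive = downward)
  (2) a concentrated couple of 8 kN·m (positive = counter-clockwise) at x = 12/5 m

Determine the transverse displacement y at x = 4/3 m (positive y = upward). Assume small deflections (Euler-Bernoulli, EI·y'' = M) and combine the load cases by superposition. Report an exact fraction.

y(4/3) = 616/1265625 m

Load 1 — triangular load w₀=-9 kN/m (0→w₀ over full span):
  y_1 = -w₀x(7L⁴-10L²x²+3x⁴)/(360LEI) = -(-9)·(4/3)·(7·4⁴-10·4²·(4/3)²+3·(4/3)⁴)/(360·4·20000) = 32/50625 m
Load 2 — applied couple M₀=8 kN·m at a=12/5 m (b=L-a=8/5):
  y_2 = (M₀x³/(6L)+C₁x)/EI  [x≤a] with C₁=M₀(3b²-L²)/(6L)=-208/75 = (8·(4/3)³/(6·4)+(-208/75)·(4/3))/20000 = -184/1265625 m
Superposition: y = Σ y_i = 616/1265625 m ≈ 0.000487 m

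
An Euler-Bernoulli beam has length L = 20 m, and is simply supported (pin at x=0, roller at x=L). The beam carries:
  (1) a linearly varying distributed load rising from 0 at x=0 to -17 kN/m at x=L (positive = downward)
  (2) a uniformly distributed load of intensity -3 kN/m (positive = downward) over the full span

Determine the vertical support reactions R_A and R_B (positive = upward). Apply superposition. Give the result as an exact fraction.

Load 1 — triangular load w₀=-17 kN/m (0→w₀ over full span):
  R_A = w₀L/6 = (-17)·20/6 = -170/3 kN
  R_B = w₀L/3 = (-17)·20/3 = -340/3 kN
Load 2 — uniform load w=-3 kN/m over full span:
  R_A = wL/2 = (-3)·20/2 = -30 kN
  R_B = wL/2 = (-3)·20/2 = -30 kN
Superposition: R_A = -260/3 kN, R_B = -430/3 kN

R_A = -260/3 kN, R_B = -430/3 kN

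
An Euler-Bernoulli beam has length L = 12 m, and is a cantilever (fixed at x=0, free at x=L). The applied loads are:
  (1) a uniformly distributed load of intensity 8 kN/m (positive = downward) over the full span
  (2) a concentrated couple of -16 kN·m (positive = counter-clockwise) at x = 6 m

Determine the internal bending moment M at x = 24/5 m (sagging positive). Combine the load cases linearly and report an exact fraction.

M(24/5) = -5584/25 kN·m

Load 1 — uniform load w=8 kN/m over full span:
  M_1 = -w(L-x)²/2 = -8·(12-(24/5))²/2 = -5184/25 kN·m
Load 2 — applied couple M₀=-16 kN·m at a=6 m (b=L-a=6):
  M_2 = M₀  [x≤a] = (-16) = -16 kN·m
Superposition: M = Σ M_i = -5584/25 kN·m ≈ -223.360000 kN·m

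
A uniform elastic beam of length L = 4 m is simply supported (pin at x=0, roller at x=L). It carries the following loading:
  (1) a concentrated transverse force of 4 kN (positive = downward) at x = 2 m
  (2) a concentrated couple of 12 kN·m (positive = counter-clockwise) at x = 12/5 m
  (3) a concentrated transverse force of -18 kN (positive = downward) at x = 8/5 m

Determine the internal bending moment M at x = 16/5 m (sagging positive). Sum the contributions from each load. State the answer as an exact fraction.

M(16/5) = -164/25 kN·m

Load 1 — point force P=4 kN at a=2 m (b=L-a=2):
  M_1 = Pa(L-x)/L  [x>a] = 4·2·(4-(16/5))/4 = 8/5 kN·m
Load 2 — applied couple M₀=12 kN·m at a=12/5 m (b=L-a=8/5):
  M_2 = M₀x/L - M₀  [x>a] = 12·(16/5)/4 - 12 = -12/5 kN·m
Load 3 — point force P=-18 kN at a=8/5 m (b=L-a=12/5):
  M_3 = Pa(L-x)/L  [x>a] = (-18)·(8/5)·(4-(16/5))/4 = -144/25 kN·m
Superposition: M = Σ M_i = -164/25 kN·m ≈ -6.560000 kN·m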